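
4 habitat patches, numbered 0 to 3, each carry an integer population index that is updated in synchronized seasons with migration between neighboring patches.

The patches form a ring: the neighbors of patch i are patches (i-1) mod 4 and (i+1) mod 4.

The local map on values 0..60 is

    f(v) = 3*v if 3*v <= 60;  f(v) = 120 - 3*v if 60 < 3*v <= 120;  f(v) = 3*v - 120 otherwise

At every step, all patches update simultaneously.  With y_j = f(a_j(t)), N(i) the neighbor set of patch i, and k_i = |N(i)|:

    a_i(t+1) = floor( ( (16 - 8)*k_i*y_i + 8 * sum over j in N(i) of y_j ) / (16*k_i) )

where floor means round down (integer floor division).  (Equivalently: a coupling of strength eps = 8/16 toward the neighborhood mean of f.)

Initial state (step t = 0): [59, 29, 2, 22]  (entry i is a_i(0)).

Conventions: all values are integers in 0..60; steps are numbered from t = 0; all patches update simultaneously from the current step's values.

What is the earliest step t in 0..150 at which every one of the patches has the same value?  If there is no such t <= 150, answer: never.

Simulating step by step:
t=0: [59, 29, 2, 22]  (not all equal)
t=1: [50, 32, 24, 42]  (not all equal)
t=2: [22, 31, 31, 22]  (not all equal)
t=3: [47, 33, 33, 47]  (not all equal)
t=4: [21, 21, 21, 21]  (all equal)

Answer: 4
Key observation: Synchronization is absorbing here: once all patches are equal they stay equal, and step 4 is the first all-equal step.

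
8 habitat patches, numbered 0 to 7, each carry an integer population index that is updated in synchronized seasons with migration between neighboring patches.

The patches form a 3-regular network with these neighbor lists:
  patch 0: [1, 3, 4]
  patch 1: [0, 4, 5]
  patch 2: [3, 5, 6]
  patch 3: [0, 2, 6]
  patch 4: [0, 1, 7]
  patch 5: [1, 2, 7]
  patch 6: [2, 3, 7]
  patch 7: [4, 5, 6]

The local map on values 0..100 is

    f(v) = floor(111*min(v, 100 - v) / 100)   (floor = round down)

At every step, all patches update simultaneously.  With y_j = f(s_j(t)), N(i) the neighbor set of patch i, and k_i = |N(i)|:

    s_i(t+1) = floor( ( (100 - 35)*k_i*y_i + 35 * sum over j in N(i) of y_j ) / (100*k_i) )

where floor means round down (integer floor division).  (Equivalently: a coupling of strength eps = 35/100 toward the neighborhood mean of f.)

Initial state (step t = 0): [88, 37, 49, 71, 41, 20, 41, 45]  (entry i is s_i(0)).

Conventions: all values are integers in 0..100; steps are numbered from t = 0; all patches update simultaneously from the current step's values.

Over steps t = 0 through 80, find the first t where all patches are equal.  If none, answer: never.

Simulating step by step:
t=0: [88, 37, 49, 71, 41, 20, 41, 45]  (not all equal)
t=1: [22, 35, 46, 33, 41, 31, 45, 44]  (not all equal)
t=2: [29, 36, 47, 37, 42, 38, 47, 46]  (not all equal)
t=3: [35, 39, 49, 42, 44, 43, 50, 49]  (not all equal)
t=4: [40, 43, 52, 47, 46, 48, 53, 52]  (not all equal)
t=5: [46, 47, 52, 51, 49, 52, 52, 52]  (not all equal)
t=6: [51, 52, 53, 53, 53, 52, 53, 53]  (not all equal)
t=7: [53, 53, 52, 52, 52, 52, 52, 52]  (not all equal)
t=8: [52, 52, 53, 52, 52, 52, 53, 53]  (not all equal)
t=9: [53, 53, 52, 52, 52, 52, 52, 52]  (not all equal)

Answer: never
Key observation: The state at step 7 reappears at step 9 — the system is in a cycle of period 2 from step 7 on.  No step 0..9 is synchronized, and the cycle repeats forever, so no step up to 80 (or ever) has all patches equal.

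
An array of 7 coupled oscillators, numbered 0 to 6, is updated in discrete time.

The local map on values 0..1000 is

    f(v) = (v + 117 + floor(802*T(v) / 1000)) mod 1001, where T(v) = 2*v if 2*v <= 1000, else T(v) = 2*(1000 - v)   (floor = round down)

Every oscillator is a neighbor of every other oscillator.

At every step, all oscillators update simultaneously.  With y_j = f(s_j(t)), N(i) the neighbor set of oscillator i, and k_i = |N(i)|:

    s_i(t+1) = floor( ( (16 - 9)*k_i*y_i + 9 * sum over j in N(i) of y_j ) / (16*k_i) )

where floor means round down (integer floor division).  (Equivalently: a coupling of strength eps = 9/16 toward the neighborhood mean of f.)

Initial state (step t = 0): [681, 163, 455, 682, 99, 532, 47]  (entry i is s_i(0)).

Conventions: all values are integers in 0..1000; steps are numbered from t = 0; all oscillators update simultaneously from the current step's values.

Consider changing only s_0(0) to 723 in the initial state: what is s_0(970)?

Answer: s_0(970) = 63
Key observation: The state at step 11, [281, 281, 281, 281, 281, 281, 281], reappears at step 23: the system is in a cycle of period 12 from step 11 on.  Therefore the state at step 970 equals the state at step 11 + ((970 - 11) mod 12) = 22, which is [63, 63, 63, 63, 63, 63, 63].

Derivation:
t=0: [723, 163, 455, 682, 99, 532, 47]
t=1: [326, 415, 332, 334, 357, 365, 311]
t=2: [722, 457, 727, 729, 405, 413, 708]
t=3: [266, 274, 265, 264, 227, 234, 269]
t=4: [793, 801, 793, 792, 759, 765, 796]
t=5: [243, 242, 243, 243, 250, 249, 243]
t=6: [752, 751, 752, 752, 758, 757, 752]
t=7: [264, 264, 264, 264, 263, 263, 264]
t=8: [803, 803, 803, 803, 802, 802, 803]
t=9: [234, 234, 234, 234, 234, 234, 234]
t=10: [726, 726, 726, 726, 726, 726, 726]
t=11: [281, 281, 281, 281, 281, 281, 281]
t=12: [848, 848, 848, 848, 848, 848, 848]
t=13: [207, 207, 207, 207, 207, 207, 207]
t=14: [656, 656, 656, 656, 656, 656, 656]
t=15: [323, 323, 323, 323, 323, 323, 323]
t=16: [958, 958, 958, 958, 958, 958, 958]
t=17: [141, 141, 141, 141, 141, 141, 141]
t=18: [484, 484, 484, 484, 484, 484, 484]
t=19: [376, 376, 376, 376, 376, 376, 376]
t=20: [95, 95, 95, 95, 95, 95, 95]
t=21: [364, 364, 364, 364, 364, 364, 364]
t=22: [63, 63, 63, 63, 63, 63, 63]
t=23: [281, 281, 281, 281, 281, 281, 281]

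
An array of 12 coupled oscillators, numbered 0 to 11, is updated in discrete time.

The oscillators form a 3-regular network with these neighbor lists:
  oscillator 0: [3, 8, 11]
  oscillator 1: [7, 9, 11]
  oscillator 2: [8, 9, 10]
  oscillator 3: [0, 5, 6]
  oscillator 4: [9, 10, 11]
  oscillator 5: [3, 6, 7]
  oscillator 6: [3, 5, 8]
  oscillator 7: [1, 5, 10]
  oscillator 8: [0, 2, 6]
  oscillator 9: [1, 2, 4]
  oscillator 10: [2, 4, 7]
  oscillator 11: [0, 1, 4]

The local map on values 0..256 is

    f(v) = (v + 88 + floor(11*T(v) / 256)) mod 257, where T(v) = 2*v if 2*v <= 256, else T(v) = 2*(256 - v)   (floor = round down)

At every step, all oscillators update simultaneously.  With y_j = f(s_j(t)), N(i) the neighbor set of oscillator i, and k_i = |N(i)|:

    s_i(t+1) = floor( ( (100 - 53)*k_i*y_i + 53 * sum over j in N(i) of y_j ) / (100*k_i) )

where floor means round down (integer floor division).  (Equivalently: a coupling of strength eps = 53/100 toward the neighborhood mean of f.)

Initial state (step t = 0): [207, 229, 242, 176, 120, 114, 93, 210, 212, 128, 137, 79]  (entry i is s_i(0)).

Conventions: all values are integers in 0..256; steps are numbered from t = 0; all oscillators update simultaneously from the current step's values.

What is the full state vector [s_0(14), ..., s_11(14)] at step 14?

Answer: [119, 5, 189, 51, 49, 26, 54, 53, 162, 45, 162, 37]

Derivation:
t=0: [207, 229, 242, 176, 120, 114, 93, 210, 212, 128, 137, 79]
t=1: [60, 107, 124, 84, 214, 142, 136, 110, 75, 169, 169, 138]
t=2: [175, 175, 136, 194, 66, 221, 213, 176, 187, 87, 87, 182]
t=3: [18, 43, 178, 34, 142, 41, 41, 50, 62, 157, 157, 41]
t=4: [122, 156, 123, 123, 225, 132, 134, 158, 117, 187, 188, 146]
t=5: [223, 210, 150, 224, 78, 233, 226, 208, 219, 104, 105, 207]
t=6: [53, 71, 196, 58, 159, 58, 58, 75, 88, 175, 176, 67]
t=7: [155, 137, 51, 149, 152, 153, 155, 137, 143, 85, 86, 175]
t=8: [205, 185, 173, 248, 182, 246, 247, 227, 226, 195, 195, 135]
t=9: [84, 67, 26, 71, 61, 74, 74, 51, 50, 23, 30, 123]
t=10: [177, 159, 120, 168, 152, 163, 162, 146, 148, 128, 129, 190]
t=11: [55, 207, 225, 5, 201, 44, 44, 199, 156, 234, 231, 103]
t=12: [165, 72, 94, 117, 75, 109, 148, 58, 178, 55, 52, 133]
t=13: [82, 171, 143, 181, 171, 204, 192, 161, 84, 161, 157, 168]
t=14: [119, 5, 189, 51, 49, 26, 54, 53, 162, 45, 162, 37]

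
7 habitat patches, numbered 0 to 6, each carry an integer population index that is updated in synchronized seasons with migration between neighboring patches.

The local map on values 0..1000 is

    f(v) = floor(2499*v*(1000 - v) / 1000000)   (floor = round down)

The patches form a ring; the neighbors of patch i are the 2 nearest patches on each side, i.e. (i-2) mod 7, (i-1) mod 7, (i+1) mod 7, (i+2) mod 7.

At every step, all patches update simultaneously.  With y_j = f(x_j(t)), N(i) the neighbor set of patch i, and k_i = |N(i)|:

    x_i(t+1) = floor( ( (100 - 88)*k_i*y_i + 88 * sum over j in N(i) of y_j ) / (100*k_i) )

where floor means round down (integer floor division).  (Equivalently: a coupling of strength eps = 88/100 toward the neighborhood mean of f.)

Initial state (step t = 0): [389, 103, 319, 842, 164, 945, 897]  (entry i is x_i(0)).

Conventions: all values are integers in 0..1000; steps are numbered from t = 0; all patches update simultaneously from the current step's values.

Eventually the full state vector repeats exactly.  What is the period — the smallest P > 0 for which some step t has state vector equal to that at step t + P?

Answer: 2
Key observation: The state at step 8, [599, 599, 599, 599, 599, 599, 599], reappears at step 10 — and no state repeats earlier — so the cycle the system enters has period 2.

Derivation:
t=0: [389, 103, 319, 842, 164, 945, 897]
t=1: [319, 400, 394, 313, 312, 344, 312]
t=2: [569, 558, 558, 569, 555, 540, 557]
t=3: [616, 614, 614, 616, 616, 614, 616]
t=4: [591, 591, 591, 591, 591, 591, 591]
t=5: [604, 604, 604, 604, 604, 604, 604]
t=6: [597, 597, 597, 597, 597, 597, 597]
t=7: [601, 601, 601, 601, 601, 601, 601]
t=8: [599, 599, 599, 599, 599, 599, 599]
t=9: [600, 600, 600, 600, 600, 600, 600]
t=10: [599, 599, 599, 599, 599, 599, 599]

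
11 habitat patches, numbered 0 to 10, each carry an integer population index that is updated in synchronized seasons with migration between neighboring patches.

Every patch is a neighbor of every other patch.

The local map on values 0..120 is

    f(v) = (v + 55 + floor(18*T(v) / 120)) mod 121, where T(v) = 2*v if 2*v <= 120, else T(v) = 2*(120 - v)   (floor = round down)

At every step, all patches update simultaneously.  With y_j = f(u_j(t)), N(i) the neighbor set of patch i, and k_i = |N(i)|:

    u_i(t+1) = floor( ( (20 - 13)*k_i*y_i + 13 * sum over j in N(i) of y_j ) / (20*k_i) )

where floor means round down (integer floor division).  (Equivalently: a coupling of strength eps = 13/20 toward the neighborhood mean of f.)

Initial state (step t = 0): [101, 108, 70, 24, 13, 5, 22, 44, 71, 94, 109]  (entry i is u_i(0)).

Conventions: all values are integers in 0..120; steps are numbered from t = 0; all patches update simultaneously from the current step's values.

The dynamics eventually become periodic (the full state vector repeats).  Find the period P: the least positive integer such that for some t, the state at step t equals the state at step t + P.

Simulating step by step:
t=0: [101, 108, 70, 24, 13, 5, 22, 44, 71, 94, 109]
t=1: [51, 52, 45, 64, 60, 57, 63, 72, 45, 50, 53]
t=2: [27, 27, 59, 31, 30, 29, 31, 32, 59, 61, 27]
t=3: [75, 75, 53, 77, 77, 76, 77, 77, 53, 53, 75]
t=4: [18, 18, 12, 18, 18, 18, 18, 18, 12, 12, 18]
t=5: [76, 76, 74, 76, 76, 76, 76, 76, 74, 74, 76]
t=6: [22, 22, 22, 22, 22, 22, 22, 22, 22, 22, 22]
t=7: [83, 83, 83, 83, 83, 83, 83, 83, 83, 83, 83]
t=8: [28, 28, 28, 28, 28, 28, 28, 28, 28, 28, 28]
t=9: [91, 91, 91, 91, 91, 91, 91, 91, 91, 91, 91]
t=10: [33, 33, 33, 33, 33, 33, 33, 33, 33, 33, 33]
t=11: [97, 97, 97, 97, 97, 97, 97, 97, 97, 97, 97]
t=12: [37, 37, 37, 37, 37, 37, 37, 37, 37, 37, 37]
t=13: [103, 103, 103, 103, 103, 103, 103, 103, 103, 103, 103]
t=14: [42, 42, 42, 42, 42, 42, 42, 42, 42, 42, 42]
t=15: [109, 109, 109, 109, 109, 109, 109, 109, 109, 109, 109]
t=16: [46, 46, 46, 46, 46, 46, 46, 46, 46, 46, 46]
t=17: [114, 114, 114, 114, 114, 114, 114, 114, 114, 114, 114]
t=18: [49, 49, 49, 49, 49, 49, 49, 49, 49, 49, 49]
t=19: [118, 118, 118, 118, 118, 118, 118, 118, 118, 118, 118]
t=20: [52, 52, 52, 52, 52, 52, 52, 52, 52, 52, 52]
t=21: [1, 1, 1, 1, 1, 1, 1, 1, 1, 1, 1]
t=22: [56, 56, 56, 56, 56, 56, 56, 56, 56, 56, 56]
t=23: [6, 6, 6, 6, 6, 6, 6, 6, 6, 6, 6]
t=24: [62, 62, 62, 62, 62, 62, 62, 62, 62, 62, 62]
t=25: [13, 13, 13, 13, 13, 13, 13, 13, 13, 13, 13]
t=26: [71, 71, 71, 71, 71, 71, 71, 71, 71, 71, 71]
t=27: [19, 19, 19, 19, 19, 19, 19, 19, 19, 19, 19]
t=28: [79, 79, 79, 79, 79, 79, 79, 79, 79, 79, 79]
t=29: [25, 25, 25, 25, 25, 25, 25, 25, 25, 25, 25]
t=30: [87, 87, 87, 87, 87, 87, 87, 87, 87, 87, 87]
t=31: [30, 30, 30, 30, 30, 30, 30, 30, 30, 30, 30]
t=32: [94, 94, 94, 94, 94, 94, 94, 94, 94, 94, 94]
t=33: [35, 35, 35, 35, 35, 35, 35, 35, 35, 35, 35]
t=34: [100, 100, 100, 100, 100, 100, 100, 100, 100, 100, 100]
t=35: [40, 40, 40, 40, 40, 40, 40, 40, 40, 40, 40]
t=36: [107, 107, 107, 107, 107, 107, 107, 107, 107, 107, 107]
t=37: [44, 44, 44, 44, 44, 44, 44, 44, 44, 44, 44]
t=38: [112, 112, 112, 112, 112, 112, 112, 112, 112, 112, 112]
t=39: [48, 48, 48, 48, 48, 48, 48, 48, 48, 48, 48]
t=40: [117, 117, 117, 117, 117, 117, 117, 117, 117, 117, 117]
t=41: [51, 51, 51, 51, 51, 51, 51, 51, 51, 51, 51]
t=42: [0, 0, 0, 0, 0, 0, 0, 0, 0, 0, 0]
t=43: [55, 55, 55, 55, 55, 55, 55, 55, 55, 55, 55]
t=44: [5, 5, 5, 5, 5, 5, 5, 5, 5, 5, 5]
t=45: [61, 61, 61, 61, 61, 61, 61, 61, 61, 61, 61]
t=46: [12, 12, 12, 12, 12, 12, 12, 12, 12, 12, 12]
t=47: [70, 70, 70, 70, 70, 70, 70, 70, 70, 70, 70]
t=48: [19, 19, 19, 19, 19, 19, 19, 19, 19, 19, 19]

Answer: 21
Key observation: The state at step 27, [19, 19, 19, 19, 19, 19, 19, 19, 19, 19, 19], reappears at step 48 — and no state repeats earlier — so the cycle the system enters has period 21.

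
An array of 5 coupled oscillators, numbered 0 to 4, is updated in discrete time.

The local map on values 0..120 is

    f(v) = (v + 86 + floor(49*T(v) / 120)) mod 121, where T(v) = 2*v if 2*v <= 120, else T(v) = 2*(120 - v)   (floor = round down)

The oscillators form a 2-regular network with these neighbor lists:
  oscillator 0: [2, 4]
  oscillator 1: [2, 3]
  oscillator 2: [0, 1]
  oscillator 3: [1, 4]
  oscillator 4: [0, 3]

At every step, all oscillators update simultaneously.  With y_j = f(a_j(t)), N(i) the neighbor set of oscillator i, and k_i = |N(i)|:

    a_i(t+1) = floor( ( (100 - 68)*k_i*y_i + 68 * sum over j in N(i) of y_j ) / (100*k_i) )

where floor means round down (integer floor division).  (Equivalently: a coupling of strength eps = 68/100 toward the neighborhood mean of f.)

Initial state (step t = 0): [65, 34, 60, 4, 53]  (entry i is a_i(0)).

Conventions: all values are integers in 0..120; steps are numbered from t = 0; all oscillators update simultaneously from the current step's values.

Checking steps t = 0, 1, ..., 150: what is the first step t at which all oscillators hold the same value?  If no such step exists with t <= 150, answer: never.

Answer: 3
Key observation: Synchronization is absorbing here: once all oscillators are equal they stay equal, and step 3 is the first all-equal step.

Derivation:
t=0: [65, 34, 60, 4, 53]  (not all equal)
t=1: [69, 65, 57, 59, 76]  (not all equal)
t=2: [72, 71, 72, 74, 74]  (not all equal)
t=3: [76, 76, 76, 76, 76]  (all equal)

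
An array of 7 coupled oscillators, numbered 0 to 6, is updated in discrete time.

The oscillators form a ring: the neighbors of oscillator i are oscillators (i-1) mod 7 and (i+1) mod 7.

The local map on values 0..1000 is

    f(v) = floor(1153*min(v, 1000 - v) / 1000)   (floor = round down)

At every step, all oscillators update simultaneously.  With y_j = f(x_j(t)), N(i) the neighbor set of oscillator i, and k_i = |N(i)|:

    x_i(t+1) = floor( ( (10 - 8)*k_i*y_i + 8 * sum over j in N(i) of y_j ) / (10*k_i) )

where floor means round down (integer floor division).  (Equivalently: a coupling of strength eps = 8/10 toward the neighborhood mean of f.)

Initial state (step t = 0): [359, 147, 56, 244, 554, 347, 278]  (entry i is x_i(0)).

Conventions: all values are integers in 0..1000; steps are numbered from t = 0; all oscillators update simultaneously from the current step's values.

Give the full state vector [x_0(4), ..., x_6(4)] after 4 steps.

Simulating step by step:
t=0: [359, 147, 56, 244, 554, 347, 278]
t=1: [278, 224, 192, 287, 375, 413, 389]
t=2: [346, 268, 279, 327, 408, 447, 408]
t=3: [391, 349, 338, 391, 450, 479, 459]
t=4: [462, 416, 418, 452, 504, 529, 506]

Answer: [462, 416, 418, 452, 504, 529, 506]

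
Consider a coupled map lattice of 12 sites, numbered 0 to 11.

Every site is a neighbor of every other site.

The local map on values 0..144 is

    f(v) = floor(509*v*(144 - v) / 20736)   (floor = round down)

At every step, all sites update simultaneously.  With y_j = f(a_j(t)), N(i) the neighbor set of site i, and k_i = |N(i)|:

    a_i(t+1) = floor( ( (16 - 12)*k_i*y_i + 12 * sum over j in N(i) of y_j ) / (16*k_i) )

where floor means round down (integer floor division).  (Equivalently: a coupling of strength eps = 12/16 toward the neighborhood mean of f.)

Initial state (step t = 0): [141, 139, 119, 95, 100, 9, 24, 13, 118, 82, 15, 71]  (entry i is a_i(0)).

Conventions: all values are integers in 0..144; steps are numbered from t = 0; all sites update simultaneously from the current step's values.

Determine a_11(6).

Answer: a_11(6) = 126

Derivation:
t=0: [141, 139, 119, 95, 100, 9, 24, 13, 118, 82, 15, 71]
t=1: [58, 60, 70, 77, 76, 62, 69, 64, 70, 79, 65, 80]
t=2: [124, 124, 125, 125, 125, 125, 125, 125, 125, 125, 125, 125]
t=3: [58, 58, 58, 58, 58, 58, 58, 58, 58, 58, 58, 58]
t=4: [122, 122, 122, 122, 122, 122, 122, 122, 122, 122, 122, 122]
t=5: [65, 65, 65, 65, 65, 65, 65, 65, 65, 65, 65, 65]
t=6: [126, 126, 126, 126, 126, 126, 126, 126, 126, 126, 126, 126]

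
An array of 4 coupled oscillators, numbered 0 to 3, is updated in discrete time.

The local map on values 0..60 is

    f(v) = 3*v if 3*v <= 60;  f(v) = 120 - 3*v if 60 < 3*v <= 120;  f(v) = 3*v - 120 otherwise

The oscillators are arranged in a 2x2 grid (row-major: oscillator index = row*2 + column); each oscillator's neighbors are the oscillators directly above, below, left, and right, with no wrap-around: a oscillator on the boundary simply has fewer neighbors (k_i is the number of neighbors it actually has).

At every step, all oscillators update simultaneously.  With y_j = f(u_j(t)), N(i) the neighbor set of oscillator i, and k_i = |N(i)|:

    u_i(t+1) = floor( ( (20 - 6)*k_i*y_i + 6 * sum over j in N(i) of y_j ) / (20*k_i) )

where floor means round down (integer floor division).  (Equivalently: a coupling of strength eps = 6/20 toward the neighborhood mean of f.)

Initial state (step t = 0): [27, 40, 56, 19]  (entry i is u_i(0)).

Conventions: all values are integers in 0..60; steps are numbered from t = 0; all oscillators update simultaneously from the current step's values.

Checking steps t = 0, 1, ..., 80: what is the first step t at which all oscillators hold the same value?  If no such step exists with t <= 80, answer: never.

Answer: 24
Key observation: Synchronization is absorbing here: once all oscillators are equal they stay equal, and step 24 is the first all-equal step.

Derivation:
t=0: [27, 40, 56, 19]  (not all equal)
t=1: [34, 14, 48, 47]  (not all equal)
t=2: [22, 35, 22, 24]  (not all equal)
t=3: [48, 25, 53, 43]  (not all equal)
t=4: [29, 36, 32, 18]  (not all equal)
t=5: [28, 21, 29, 43]  (not all equal)
t=6: [38, 46, 29, 19]  (not all equal)
t=7: [11, 22, 32, 47]  (not all equal)
t=8: [34, 45, 24, 26]  (not all equal)
t=9: [22, 19, 42, 38]  (not all equal)
t=10: [47, 48, 13, 13]  (not all equal)
t=11: [24, 25, 36, 36]  (not all equal)
t=12: [42, 40, 17, 16]  (not all equal)
t=13: [11, 8, 43, 41]  (not all equal)
t=14: [28, 22, 11, 7]  (not all equal)
t=15: [38, 46, 31, 27]  (not all equal)
t=16: [10, 19, 25, 34]  (not all equal)
t=17: [36, 47, 38, 27]  (not all equal)
t=18: [12, 22, 11, 31]  (not all equal)
t=19: [38, 47, 32, 31]  (not all equal)
t=20: [10, 19, 21, 25]  (not all equal)
t=21: [38, 51, 51, 48]  (not all equal)
t=22: [14, 27, 27, 26]  (not all equal)
t=23: [41, 39, 39, 41]  (not all equal)
t=24: [3, 3, 3, 3]  (all equal)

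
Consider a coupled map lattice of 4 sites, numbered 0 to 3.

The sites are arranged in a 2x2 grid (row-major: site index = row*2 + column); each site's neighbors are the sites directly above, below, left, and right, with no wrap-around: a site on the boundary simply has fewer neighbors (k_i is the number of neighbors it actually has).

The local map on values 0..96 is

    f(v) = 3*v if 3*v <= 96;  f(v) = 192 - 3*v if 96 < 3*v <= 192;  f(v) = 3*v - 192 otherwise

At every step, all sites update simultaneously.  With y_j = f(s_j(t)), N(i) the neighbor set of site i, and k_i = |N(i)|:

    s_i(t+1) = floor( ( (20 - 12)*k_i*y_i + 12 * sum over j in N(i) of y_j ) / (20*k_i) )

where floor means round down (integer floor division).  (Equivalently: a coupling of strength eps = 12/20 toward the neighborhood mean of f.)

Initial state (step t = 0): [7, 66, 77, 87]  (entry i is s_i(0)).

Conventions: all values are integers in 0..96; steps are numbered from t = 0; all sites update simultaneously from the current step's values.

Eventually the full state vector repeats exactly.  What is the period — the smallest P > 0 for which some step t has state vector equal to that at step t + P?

Simulating step by step:
t=0: [7, 66, 77, 87]
t=1: [21, 29, 42, 41]
t=2: [71, 74, 66, 73]
t=3: [19, 26, 16, 21]
t=4: [60, 67, 55, 63]
t=5: [15, 8, 15, 12]
t=6: [38, 33, 42, 35]
t=7: [78, 86, 75, 82]
t=8: [46, 55, 42, 51]
t=9: [49, 38, 54, 43]
t=10: [50, 63, 44, 57]
t=11: [35, 20, 42, 27]
t=12: [72, 74, 76, 70]
t=13: [29, 24, 27, 27]
t=14: [80, 79, 82, 78]
t=15: [48, 45, 48, 46]
t=16: [50, 53, 49, 53]
t=17: [40, 35, 40, 36]
t=18: [76, 81, 75, 81]
t=19: [39, 46, 39, 45]
t=20: [68, 61, 69, 61]
t=21: [12, 9, 12, 10]
t=22: [33, 30, 34, 30]
t=23: [91, 90, 90, 90]
t=24: [79, 78, 78, 78]
t=25: [43, 42, 42, 42]
t=26: [64, 65, 65, 66]
t=27: [1, 3, 3, 4]
t=28: [6, 8, 8, 10]
t=29: [21, 24, 24, 26]
t=30: [68, 71, 71, 74]
t=31: [17, 21, 21, 24]
t=32: [58, 62, 62, 66]
t=33: [10, 9, 9, 6]
t=34: [28, 25, 25, 23]
t=35: [78, 75, 75, 72]
t=36: [36, 33, 33, 29]
t=37: [89, 88, 88, 90]
t=38: [73, 74, 74, 74]
t=39: [28, 29, 29, 30]
t=40: [85, 87, 87, 88]
t=41: [66, 68, 68, 70]
t=42: [9, 12, 12, 14]
t=43: [32, 35, 35, 38]
t=44: [90, 87, 87, 83]
t=45: [72, 68, 68, 64]
t=46: [16, 12, 12, 7]
t=47: [40, 35, 35, 30]
t=48: [81, 83, 83, 88]
t=49: [54, 59, 59, 63]
t=50: [21, 15, 15, 10]
t=51: [52, 45, 45, 39]
t=52: [48, 56, 56, 64]
t=53: [33, 24, 24, 14]
t=54: [80, 69, 69, 60]
t=55: [28, 24, 24, 13]
t=56: [76, 65, 65, 58]
t=57: [16, 17, 17, 9]
t=58: [49, 42, 42, 41]
t=59: [57, 60, 60, 67]
t=60: [15, 13, 13, 10]
t=61: [41, 38, 38, 35]
t=62: [74, 78, 78, 81]
t=63: [37, 41, 41, 45]
t=64: [73, 69, 69, 64]
t=65: [19, 14, 14, 9]
t=66: [48, 42, 42, 36]
t=67: [58, 66, 66, 73]
t=68: [10, 15, 15, 14]
t=69: [39, 39, 39, 43]
t=70: [75, 71, 71, 70]
t=71: [25, 23, 23, 19]
t=72: [71, 67, 67, 64]
t=73: [13, 9, 9, 5]
t=74: [31, 27, 27, 22]
t=75: [85, 80, 80, 75]
t=76: [54, 48, 48, 42]
t=77: [40, 48, 48, 55]
t=78: [57, 48, 48, 39]
t=79: [37, 48, 48, 58]
t=80: [61, 48, 48, 36]
t=81: [32, 47, 47, 62]
t=82: [69, 51, 51, 33]
t=83: [29, 48, 48, 60]
t=84: [63, 48, 48, 33]
t=85: [30, 48, 48, 66]
t=86: [64, 48, 48, 31]
t=87: [28, 47, 47, 66]
t=88: [64, 47, 47, 33]
t=89: [30, 48, 48, 67]
t=90: [64, 48, 48, 32]
t=91: [28, 48, 48, 67]
t=92: [62, 47, 47, 32]
t=93: [33, 51, 51, 69]
t=94: [60, 48, 48, 29]
t=95: [33, 48, 48, 63]
t=96: [66, 48, 48, 30]
t=97: [31, 48, 48, 64]
t=98: [66, 47, 47, 28]
t=99: [33, 47, 47, 64]
t=100: [67, 48, 48, 30]
t=101: [32, 48, 48, 64]
t=102: [67, 48, 48, 28]
t=103: [32, 47, 47, 62]

Answer: 22
Key observation: The state at step 81, [32, 47, 47, 62], reappears at step 103 — and no state repeats earlier — so the cycle the system enters has period 22.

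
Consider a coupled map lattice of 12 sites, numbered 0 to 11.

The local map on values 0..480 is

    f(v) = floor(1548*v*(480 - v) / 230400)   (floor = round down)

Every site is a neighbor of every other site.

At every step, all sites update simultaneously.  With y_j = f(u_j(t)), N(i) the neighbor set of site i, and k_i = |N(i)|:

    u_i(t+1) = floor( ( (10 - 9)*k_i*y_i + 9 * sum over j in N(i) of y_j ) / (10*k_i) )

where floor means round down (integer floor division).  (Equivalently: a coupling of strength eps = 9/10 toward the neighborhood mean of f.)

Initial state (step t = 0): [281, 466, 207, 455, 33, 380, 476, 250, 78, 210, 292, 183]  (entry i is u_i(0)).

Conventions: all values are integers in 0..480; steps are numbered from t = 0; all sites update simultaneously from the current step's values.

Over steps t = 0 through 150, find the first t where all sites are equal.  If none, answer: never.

Answer: 2
Key observation: Synchronization is absorbing here: once all sites are equal they stay equal, and step 2 is the first all-equal step.

Derivation:
t=0: [281, 466, 207, 455, 33, 380, 476, 250, 78, 210, 292, 183]  (not all equal)
t=1: [248, 241, 248, 242, 243, 245, 241, 248, 245, 248, 247, 247]  (not all equal)
t=2: [386, 386, 386, 386, 386, 386, 386, 386, 386, 386, 386, 386]  (all equal)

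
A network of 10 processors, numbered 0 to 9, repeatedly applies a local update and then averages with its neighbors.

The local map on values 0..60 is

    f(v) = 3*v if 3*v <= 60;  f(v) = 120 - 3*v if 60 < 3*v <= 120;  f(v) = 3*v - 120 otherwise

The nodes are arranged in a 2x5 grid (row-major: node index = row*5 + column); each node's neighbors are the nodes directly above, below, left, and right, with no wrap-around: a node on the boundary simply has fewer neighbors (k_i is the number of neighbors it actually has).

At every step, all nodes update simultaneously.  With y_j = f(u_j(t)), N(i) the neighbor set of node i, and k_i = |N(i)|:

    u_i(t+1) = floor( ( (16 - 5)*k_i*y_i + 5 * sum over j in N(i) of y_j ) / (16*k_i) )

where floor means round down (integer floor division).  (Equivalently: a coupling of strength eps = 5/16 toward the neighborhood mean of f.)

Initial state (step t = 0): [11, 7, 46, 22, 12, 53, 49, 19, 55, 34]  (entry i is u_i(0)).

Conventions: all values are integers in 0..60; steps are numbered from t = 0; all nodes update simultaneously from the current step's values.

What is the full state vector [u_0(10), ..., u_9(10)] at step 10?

Answer: [17, 35, 50, 25, 3, 26, 23, 47, 42, 7]

Derivation:
t=0: [11, 7, 46, 22, 12, 53, 49, 19, 55, 34]
t=1: [32, 22, 26, 47, 36, 36, 30, 48, 44, 25]
t=2: [26, 47, 39, 21, 18, 16, 30, 25, 17, 34]
t=3: [39, 22, 14, 50, 48, 44, 32, 39, 47, 28]
t=4: [12, 44, 37, 29, 26, 12, 23, 11, 21, 31]
t=5: [32, 18, 14, 33, 38, 38, 43, 34, 48, 34]
t=6: [25, 44, 38, 21, 10, 9, 14, 20, 22, 17]
t=7: [37, 17, 17, 48, 37, 32, 39, 51, 54, 48]
t=8: [17, 41, 46, 27, 13, 18, 13, 32, 37, 24]
t=9: [43, 13, 19, 33, 40, 51, 35, 23, 17, 40]
t=10: [17, 35, 50, 25, 3, 26, 23, 47, 42, 7]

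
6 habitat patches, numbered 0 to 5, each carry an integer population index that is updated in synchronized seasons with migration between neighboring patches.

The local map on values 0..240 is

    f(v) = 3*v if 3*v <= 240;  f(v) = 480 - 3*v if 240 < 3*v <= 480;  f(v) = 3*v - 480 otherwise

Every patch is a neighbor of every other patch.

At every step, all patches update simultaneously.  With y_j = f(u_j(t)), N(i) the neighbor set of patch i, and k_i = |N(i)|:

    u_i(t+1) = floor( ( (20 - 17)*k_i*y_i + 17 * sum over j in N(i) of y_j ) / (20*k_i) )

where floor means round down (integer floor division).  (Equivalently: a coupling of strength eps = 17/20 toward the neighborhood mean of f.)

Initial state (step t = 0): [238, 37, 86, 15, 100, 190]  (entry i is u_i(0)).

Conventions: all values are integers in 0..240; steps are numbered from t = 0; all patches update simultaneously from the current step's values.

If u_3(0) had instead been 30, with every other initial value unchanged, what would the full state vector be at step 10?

Simulating step by step:
t=0: [238, 37, 86, 30, 100, 190]
t=1: [152, 155, 153, 155, 153, 155]
t=2: [18, 18, 18, 18, 18, 18]
t=3: [54, 54, 54, 54, 54, 54]
t=4: [162, 162, 162, 162, 162, 162]
t=5: [6, 6, 6, 6, 6, 6]
t=6: [18, 18, 18, 18, 18, 18]
t=7: [54, 54, 54, 54, 54, 54]
t=8: [162, 162, 162, 162, 162, 162]
t=9: [6, 6, 6, 6, 6, 6]
t=10: [18, 18, 18, 18, 18, 18]

Answer: [18, 18, 18, 18, 18, 18]
Key observation: This trace re-runs the system from the modified initial state.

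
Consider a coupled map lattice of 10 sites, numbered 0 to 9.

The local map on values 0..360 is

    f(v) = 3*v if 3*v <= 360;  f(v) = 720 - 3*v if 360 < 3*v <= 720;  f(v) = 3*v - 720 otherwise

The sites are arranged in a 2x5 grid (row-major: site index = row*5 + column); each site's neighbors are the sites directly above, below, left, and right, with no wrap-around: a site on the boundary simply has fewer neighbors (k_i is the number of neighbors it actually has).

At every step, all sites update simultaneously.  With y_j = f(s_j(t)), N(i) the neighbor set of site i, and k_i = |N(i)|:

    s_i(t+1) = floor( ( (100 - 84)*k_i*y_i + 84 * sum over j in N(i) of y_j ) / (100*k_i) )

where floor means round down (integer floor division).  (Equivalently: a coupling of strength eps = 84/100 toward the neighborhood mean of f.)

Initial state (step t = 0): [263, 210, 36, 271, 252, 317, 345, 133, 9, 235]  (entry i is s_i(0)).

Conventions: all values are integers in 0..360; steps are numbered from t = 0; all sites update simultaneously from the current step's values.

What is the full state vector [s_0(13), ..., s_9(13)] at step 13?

Simulating step by step:
t=0: [263, 210, 36, 271, 252, 317, 345, 133, 9, 235]
t=1: [145, 152, 158, 62, 51, 198, 230, 177, 124, 28]
t=2: [209, 199, 218, 238, 137, 152, 166, 204, 184, 223]
t=3: [177, 126, 76, 153, 73, 174, 174, 144, 73, 208]
t=4: [257, 226, 285, 228, 184, 194, 263, 226, 215, 199]
t=5: [83, 78, 55, 111, 93, 72, 73, 84, 68, 121]
t=6: [228, 214, 255, 234, 334, 231, 231, 204, 296, 259]
t=7: [49, 42, 64, 141, 76, 30, 63, 84, 78, 198]
t=8: [114, 168, 219, 230, 214, 155, 161, 212, 226, 214]
t=9: [252, 214, 102, 56, 57, 283, 193, 109, 60, 62]
t=10: [92, 147, 209, 210, 176, 94, 172, 227, 219, 177]
t=11: [279, 205, 129, 111, 147, 246, 200, 107, 99, 137]
t=12: [70, 176, 265, 307, 314, 102, 143, 261, 317, 291]
t=13: [242, 192, 139, 180, 184, 259, 203, 177, 153, 214]

Answer: [242, 192, 139, 180, 184, 259, 203, 177, 153, 214]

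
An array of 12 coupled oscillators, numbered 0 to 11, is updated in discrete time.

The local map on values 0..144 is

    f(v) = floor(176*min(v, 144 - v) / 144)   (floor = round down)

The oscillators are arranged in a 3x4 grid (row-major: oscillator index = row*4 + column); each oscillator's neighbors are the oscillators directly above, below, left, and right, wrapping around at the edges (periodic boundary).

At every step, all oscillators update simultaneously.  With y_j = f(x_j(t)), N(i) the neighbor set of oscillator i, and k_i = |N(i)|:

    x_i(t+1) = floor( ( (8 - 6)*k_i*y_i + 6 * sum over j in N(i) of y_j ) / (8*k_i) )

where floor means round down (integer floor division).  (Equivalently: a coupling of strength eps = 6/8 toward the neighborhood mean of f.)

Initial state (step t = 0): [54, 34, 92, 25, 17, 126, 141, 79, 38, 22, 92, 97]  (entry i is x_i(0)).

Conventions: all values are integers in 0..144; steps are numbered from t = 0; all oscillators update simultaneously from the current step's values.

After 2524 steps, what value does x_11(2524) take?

Answer: x_11(2524) = 72
Key observation: The state at step 10, [72, 72, 72, 72, 72, 72, 72, 72, 72, 72, 72, 72], reappears at step 16: the system is in a cycle of period 6 from step 10 on.  Therefore the state at step 2524 equals the state at step 10 + ((2524 - 10) mod 6) = 10, which is [72, 72, 72, 72, 72, 72, 72, 72, 72, 72, 72, 72].

Derivation:
t=0: [54, 34, 92, 25, 17, 126, 141, 79, 38, 22, 92, 97]
t=1: [42, 43, 41, 57, 44, 22, 43, 40, 43, 38, 43, 55]
t=2: [55, 45, 54, 57, 46, 44, 46, 57, 53, 45, 53, 58]
t=3: [62, 58, 62, 68, 61, 54, 61, 64, 62, 58, 62, 67]
t=4: [75, 71, 75, 78, 73, 70, 73, 78, 75, 71, 75, 78]
t=5: [84, 85, 84, 81, 83, 85, 83, 82, 84, 85, 84, 81]
t=6: [73, 72, 73, 75, 73, 72, 73, 75, 73, 72, 73, 75]
t=7: [86, 87, 86, 84, 86, 87, 86, 84, 86, 87, 86, 84]
t=8: [70, 69, 70, 71, 70, 69, 70, 71, 70, 69, 70, 71]
t=9: [85, 84, 85, 85, 85, 84, 85, 85, 85, 84, 85, 85]
t=10: [72, 72, 72, 72, 72, 72, 72, 72, 72, 72, 72, 72]
t=11: [88, 88, 88, 88, 88, 88, 88, 88, 88, 88, 88, 88]
t=12: [68, 68, 68, 68, 68, 68, 68, 68, 68, 68, 68, 68]
t=13: [83, 83, 83, 83, 83, 83, 83, 83, 83, 83, 83, 83]
t=14: [74, 74, 74, 74, 74, 74, 74, 74, 74, 74, 74, 74]
t=15: [85, 85, 85, 85, 85, 85, 85, 85, 85, 85, 85, 85]
t=16: [72, 72, 72, 72, 72, 72, 72, 72, 72, 72, 72, 72]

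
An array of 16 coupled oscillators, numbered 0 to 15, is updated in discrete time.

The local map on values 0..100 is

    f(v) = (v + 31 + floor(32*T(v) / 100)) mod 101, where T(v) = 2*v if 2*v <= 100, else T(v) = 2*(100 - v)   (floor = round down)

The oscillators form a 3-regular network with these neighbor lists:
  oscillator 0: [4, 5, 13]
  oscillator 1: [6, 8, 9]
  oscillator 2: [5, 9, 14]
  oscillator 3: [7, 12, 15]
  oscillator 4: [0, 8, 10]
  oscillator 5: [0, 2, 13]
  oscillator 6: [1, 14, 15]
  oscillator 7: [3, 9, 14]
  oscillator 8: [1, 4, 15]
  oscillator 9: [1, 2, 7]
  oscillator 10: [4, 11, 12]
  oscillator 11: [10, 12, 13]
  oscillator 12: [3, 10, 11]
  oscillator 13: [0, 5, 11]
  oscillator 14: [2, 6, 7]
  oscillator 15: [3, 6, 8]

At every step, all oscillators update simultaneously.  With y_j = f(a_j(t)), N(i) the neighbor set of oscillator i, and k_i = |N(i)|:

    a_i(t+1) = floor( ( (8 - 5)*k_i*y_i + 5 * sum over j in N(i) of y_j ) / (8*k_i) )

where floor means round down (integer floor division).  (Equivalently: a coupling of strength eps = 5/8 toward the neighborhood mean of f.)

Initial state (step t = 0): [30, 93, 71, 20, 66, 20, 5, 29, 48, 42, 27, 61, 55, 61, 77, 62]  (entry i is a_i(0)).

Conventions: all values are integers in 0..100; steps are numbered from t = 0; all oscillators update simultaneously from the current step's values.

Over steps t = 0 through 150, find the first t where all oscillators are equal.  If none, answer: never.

Simulating step by step:
t=0: [30, 93, 71, 20, 66, 20, 5, 29, 48, 42, 27, 61, 55, 61, 77, 62]  (not all equal)
t=1: [49, 40, 45, 45, 40, 47, 27, 67, 15, 62, 37, 27, 36, 38, 36, 28]  (not all equal)
t=2: [44, 66, 24, 39, 68, 24, 82, 29, 76, 30, 88, 85, 68, 54, 53, 56]  (not all equal)
t=3: [21, 32, 60, 58, 16, 43, 17, 68, 18, 64, 21, 20, 36, 24, 40, 34]  (not all equal)
t=4: [50, 59, 29, 45, 60, 31, 76, 33, 69, 30, 68, 70, 63, 52, 54, 59]  (not all equal)
t=5: [27, 30, 65, 25, 15, 51, 16, 51, 16, 67, 17, 16, 14, 27, 43, 14]  (not all equal)
t=6: [57, 57, 12, 51, 60, 39, 49, 23, 60, 29, 56, 60, 58, 58, 17, 58]  (not all equal)
t=7: [30, 26, 66, 24, 14, 51, 21, 56, 14, 56, 14, 14, 13, 30, 48, 12]  (not all equal)
t=8: [60, 54, 13, 50, 58, 41, 51, 24, 56, 26, 52, 58, 56, 60, 23, 57]  (not all equal)
t=9: [32, 25, 69, 24, 13, 53, 24, 58, 13, 55, 13, 13, 13, 32, 53, 13]  (not all equal)
t=10: [61, 55, 14, 50, 58, 43, 54, 25, 56, 26, 52, 58, 55, 61, 26, 59]  (not all equal)
t=11: [11, 25, 50, 25, 13, 17, 25, 59, 14, 56, 13, 13, 12, 11, 56, 13]  (not all equal)
t=12: [51, 55, 22, 51, 51, 44, 55, 26, 56, 25, 51, 50, 55, 51, 25, 60]  (not all equal)
t=13: [9, 25, 55, 25, 12, 19, 25, 59, 13, 58, 12, 12, 12, 9, 58, 13]  (not all equal)
t=14: [49, 55, 23, 51, 49, 44, 55, 26, 55, 26, 50, 48, 54, 49, 26, 60]  (not all equal)
t=15: [8, 25, 56, 25, 11, 19, 25, 60, 12, 59, 10, 10, 11, 7, 59, 13]  (not all equal)
t=16: [48, 55, 24, 51, 47, 44, 55, 26, 54, 26, 47, 46, 52, 47, 26, 59]  (not all equal)
t=17: [6, 25, 57, 25, 8, 18, 25, 60, 12, 59, 7, 7, 9, 5, 59, 13]  (not all equal)
t=18: [44, 55, 24, 50, 44, 41, 55, 26, 53, 26, 43, 42, 49, 44, 26, 59]  (not all equal)
t=19: [22, 25, 77, 24, 3, 52, 25, 60, 11, 59, 23, 39, 26, 42, 59, 13]  (not all equal)
t=20: [55, 55, 16, 55, 51, 43, 55, 26, 51, 28, 67, 85, 75, 73, 28, 59]  (not all equal)
t=21: [11, 25, 53, 27, 13, 18, 26, 61, 12, 58, 18, 21, 19, 15, 58, 13]  (not all equal)
t=22: [53, 55, 23, 55, 52, 46, 56, 27, 55, 26, 59, 61, 64, 56, 26, 60]  (not all equal)
t=23: [11, 25, 56, 27, 13, 21, 26, 61, 13, 59, 14, 15, 15, 12, 60, 13]  (not all equal)
t=24: [53, 56, 25, 53, 51, 47, 56, 27, 56, 26, 53, 53, 58, 53, 26, 61]  (not all equal)
t=25: [11, 26, 58, 26, 12, 23, 26, 61, 13, 60, 13, 13, 13, 11, 60, 14]  (not all equal)
t=26: [53, 56, 25, 52, 50, 48, 56, 27, 56, 26, 51, 51, 56, 53, 26, 61]  (not all equal)
t=27: [11, 26, 59, 26, 12, 23, 26, 61, 13, 60, 12, 12, 12, 11, 60, 13]  (not all equal)
t=28: [53, 56, 26, 51, 50, 49, 56, 27, 55, 27, 50, 49, 54, 53, 27, 60]  (not all equal)
t=29: [12, 26, 60, 25, 12, 24, 26, 61, 13, 61, 11, 11, 11, 11, 61, 13]  (not all equal)
t=30: [53, 56, 26, 51, 50, 50, 56, 26, 55, 27, 49, 49, 53, 53, 27, 60]  (not all equal)
t=31: [12, 26, 61, 25, 12, 25, 26, 61, 13, 61, 11, 11, 11, 12, 61, 13]  (not all equal)
t=32: [54, 56, 26, 51, 50, 50, 56, 26, 55, 27, 49, 49, 53, 54, 27, 60]  (not all equal)
t=33: [12, 26, 61, 25, 12, 25, 26, 61, 13, 61, 11, 11, 11, 12, 61, 13]  (not all equal)

Answer: never
Key observation: The state at step 31 reappears at step 33 — the system is in a cycle of period 2 from step 31 on.  No step 0..33 is synchronized, and the cycle repeats forever, so no step up to 150 (or ever) has all oscillators equal.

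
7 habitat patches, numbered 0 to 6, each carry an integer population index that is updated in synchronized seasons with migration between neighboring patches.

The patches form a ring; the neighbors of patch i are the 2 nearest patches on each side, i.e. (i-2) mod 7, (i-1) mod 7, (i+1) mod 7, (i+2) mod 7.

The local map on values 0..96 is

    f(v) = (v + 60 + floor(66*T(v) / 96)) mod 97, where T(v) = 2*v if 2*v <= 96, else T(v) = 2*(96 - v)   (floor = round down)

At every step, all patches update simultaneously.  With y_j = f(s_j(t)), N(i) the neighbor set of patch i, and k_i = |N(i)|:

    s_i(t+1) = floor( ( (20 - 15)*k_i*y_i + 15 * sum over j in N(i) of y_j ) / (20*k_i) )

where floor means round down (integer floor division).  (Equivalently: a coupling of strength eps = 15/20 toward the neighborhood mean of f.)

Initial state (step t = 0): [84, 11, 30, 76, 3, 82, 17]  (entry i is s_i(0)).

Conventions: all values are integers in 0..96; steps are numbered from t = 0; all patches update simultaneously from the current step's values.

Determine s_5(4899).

Simulating step by step:
t=0: [84, 11, 30, 76, 3, 82, 17]
t=1: [50, 52, 61, 63, 48, 53, 53]
t=2: [74, 73, 74, 73, 74, 74, 75]
t=3: [66, 66, 67, 67, 66, 66, 66]
t=4: [69, 69, 69, 69, 69, 69, 70]
t=5: [68, 68, 69, 69, 68, 68, 68]
t=6: [69, 69, 69, 69, 69, 69, 69]
t=7: [69, 69, 69, 69, 69, 69, 69]

Answer: s_5(4899) = 69
Key observation: The state at step 6, [69, 69, 69, 69, 69, 69, 69], reappears at step 7: the system is in a cycle of period 1 from step 6 on.  Therefore the state at step 4899 equals the state at step 6 + ((4899 - 6) mod 1) = 6, which is [69, 69, 69, 69, 69, 69, 69].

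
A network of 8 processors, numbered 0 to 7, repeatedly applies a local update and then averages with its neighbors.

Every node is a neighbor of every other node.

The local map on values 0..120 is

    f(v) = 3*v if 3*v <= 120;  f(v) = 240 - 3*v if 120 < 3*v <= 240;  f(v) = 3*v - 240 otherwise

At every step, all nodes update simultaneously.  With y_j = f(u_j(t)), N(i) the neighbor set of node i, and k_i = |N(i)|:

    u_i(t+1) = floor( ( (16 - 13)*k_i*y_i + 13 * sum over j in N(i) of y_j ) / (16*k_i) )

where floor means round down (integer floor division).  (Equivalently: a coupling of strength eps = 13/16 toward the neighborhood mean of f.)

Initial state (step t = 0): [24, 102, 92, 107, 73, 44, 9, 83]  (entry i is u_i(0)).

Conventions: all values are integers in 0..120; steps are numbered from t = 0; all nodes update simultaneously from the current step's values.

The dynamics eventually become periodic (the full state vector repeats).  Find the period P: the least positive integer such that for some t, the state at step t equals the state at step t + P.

Answer: 2
Key observation: The state at step 4, [30, 30, 30, 30, 30, 30, 30, 30], reappears at step 6 — and no state repeats earlier — so the cycle the system enters has period 2.

Derivation:
t=0: [24, 102, 92, 107, 73, 44, 9, 83]
t=1: [53, 53, 51, 54, 50, 56, 50, 49]
t=2: [83, 83, 84, 83, 84, 83, 84, 84]
t=3: [10, 10, 10, 10, 10, 10, 10, 10]
t=4: [30, 30, 30, 30, 30, 30, 30, 30]
t=5: [90, 90, 90, 90, 90, 90, 90, 90]
t=6: [30, 30, 30, 30, 30, 30, 30, 30]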